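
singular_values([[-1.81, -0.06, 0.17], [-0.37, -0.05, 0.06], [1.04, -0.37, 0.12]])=[2.13, 0.41, 0.0]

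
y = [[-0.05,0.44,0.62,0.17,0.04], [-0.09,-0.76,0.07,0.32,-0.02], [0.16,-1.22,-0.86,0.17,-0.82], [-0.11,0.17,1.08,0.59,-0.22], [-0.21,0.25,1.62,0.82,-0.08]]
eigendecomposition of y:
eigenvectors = [[0.24-0.02j,(0.24+0.02j),0.35+0.00j,-0.89+0.00j,-0.30+0.00j], [(0.09-0.04j),0.09+0.04j,(-0.33+0j),(0.19+0j),-0.26+0.00j], [-0.23+0.39j,-0.23-0.39j,(-0.46+0j),-0.29+0.00j,0.39+0.00j], [(0.48+0.09j),0.48-0.09j,(0.46+0j),0.27+0.00j,-0.79+0.00j], [(0.7+0j),(0.7-0j),(0.59+0j),-0.10+0.00j,-0.25+0.00j]]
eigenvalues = [(-0.1+0.99j), (-0.1-0.99j), (-0.98+0j), (0.01+0j), 0j]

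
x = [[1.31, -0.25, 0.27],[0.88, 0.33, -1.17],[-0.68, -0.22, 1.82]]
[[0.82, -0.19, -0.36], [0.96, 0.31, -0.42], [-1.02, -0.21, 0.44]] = x @ [[0.69, 0.02, -0.3], [0.02, 0.88, 0.0], [-0.30, 0.0, 0.13]]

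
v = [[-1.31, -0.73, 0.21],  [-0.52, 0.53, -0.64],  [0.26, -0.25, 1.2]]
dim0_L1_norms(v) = [2.09, 1.51, 2.05]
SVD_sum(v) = [[-0.42, 0.07, -0.47], [-0.59, 0.10, -0.65], [0.72, -0.13, 0.80]] + [[-0.90, -0.78, 0.69], [0.18, 0.16, -0.14], [-0.38, -0.32, 0.29]] + [[0.01, -0.03, -0.02], [-0.12, 0.27, 0.15], [-0.09, 0.2, 0.11]]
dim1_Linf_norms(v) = [1.31, 0.64, 1.2]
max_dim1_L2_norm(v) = 1.51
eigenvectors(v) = [[0.97,0.22,-0.32], [0.23,-0.62,0.87], [-0.07,0.75,0.39]]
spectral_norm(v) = 1.53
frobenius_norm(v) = 2.20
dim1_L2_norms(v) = [1.51, 0.98, 1.25]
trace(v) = 0.42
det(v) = -0.96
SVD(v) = [[-0.41, -0.91, 0.09], [-0.57, 0.18, -0.8], [0.71, -0.38, -0.6]] @ diag([1.5343981404477096, 1.5165031175897967, 0.4122385728325768]) @ [[0.67, -0.12, 0.74], [0.66, 0.56, -0.5], [0.36, -0.82, -0.45]]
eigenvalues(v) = [-1.5, 1.48, 0.43]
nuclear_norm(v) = 3.46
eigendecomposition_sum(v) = [[-1.38,-0.50,-0.01], [-0.32,-0.12,-0.0], [0.1,0.04,0.00]] + [[0.05,-0.12,0.32],[-0.15,0.35,-0.90],[0.18,-0.42,1.08]] + [[0.02, -0.11, -0.1], [-0.05, 0.3, 0.26], [-0.02, 0.13, 0.12]]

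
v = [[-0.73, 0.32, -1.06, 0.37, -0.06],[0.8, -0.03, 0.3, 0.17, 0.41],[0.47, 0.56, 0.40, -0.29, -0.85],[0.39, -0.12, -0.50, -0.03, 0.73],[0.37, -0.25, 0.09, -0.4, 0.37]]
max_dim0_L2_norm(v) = 1.3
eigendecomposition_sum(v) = [[(0.06+0.11j), -0.05+0.24j, -0.23+0.07j, (0.1+0.15j), (0.3-0.25j)],  [0.10+0.02j, (0.14+0.15j), -0.06+0.19j, 0.14+0.01j, (-0.03-0.31j)],  [0.05-0.13j, 0.24-0.13j, (0.23+0.15j), (0.05-0.19j), -0.43-0.07j],  [0.06+0.13j, -0.06+0.26j, (-0.26+0.07j), (0.1+0.17j), (0.33-0.27j)],  [-0.04+0.02j, -0.09-0.02j, (-0.02-0.09j), (-0.06+0.03j), 0.09+0.11j]] + [[0.06-0.11j, -0.05-0.24j, (-0.23-0.07j), (0.1-0.15j), (0.3+0.25j)],  [(0.1-0.02j), (0.14-0.15j), -0.06-0.19j, (0.14-0.01j), (-0.03+0.31j)],  [0.05+0.13j, (0.24+0.13j), 0.23-0.15j, 0.05+0.19j, (-0.43+0.07j)],  [(0.06-0.13j), -0.06-0.26j, (-0.26-0.07j), 0.10-0.17j, (0.33+0.27j)],  [(-0.04-0.02j), (-0.09+0.02j), -0.02+0.09j, (-0.06-0.03j), 0.09-0.11j]] + [[(-0.42+0.03j), 0.21+0.25j, (-0.3-0.31j), 0.09-0.35j, -0.32-0.25j], [(0.3-0.03j), -0.15-0.18j, 0.21+0.22j, (-0.06+0.25j), (0.23+0.17j)], [0.18+0.19j, (0.04-0.2j), (-0.03+0.26j), -0.20+0.10j, (0.01+0.25j)], [(0.14+0.1j), 0.00-0.13j, 0.01+0.17j, (-0.12+0.08j), 0.03+0.16j], [0.23+0.10j, (-0.04-0.19j), 0.07+0.25j, (-0.14+0.16j), 0.10+0.22j]] + [[(-0.42-0.03j), (0.21-0.25j), -0.30+0.31j, 0.09+0.35j, (-0.32+0.25j)], [0.30+0.03j, (-0.15+0.18j), (0.21-0.22j), -0.06-0.25j, 0.23-0.17j], [(0.18-0.19j), (0.04+0.2j), -0.03-0.26j, -0.20-0.10j, (0.01-0.25j)], [0.14-0.10j, 0.13j, 0.01-0.17j, -0.12-0.08j, 0.03-0.16j], [0.23-0.10j, (-0.04+0.19j), 0.07-0.25j, (-0.14-0.16j), (0.1-0.22j)]] + [[(-0+0j), -0.00-0.00j, 0.00+0.00j, -0j, (-0+0j)], [-0j, 0j, (-0-0j), -0.00+0.00j, 0.00-0.00j], [-0j, 0.00+0.00j, (-0-0j), -0.00+0.00j, 0.00-0.00j], [-0.00+0.00j, -0.00-0.00j, 0j, 0.00-0.00j, -0.00+0.00j], [0.00-0.00j, 0j, (-0-0j), (-0+0j), -0j]]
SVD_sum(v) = [[-0.90, 0.07, -0.91, 0.34, 0.06], [0.47, -0.04, 0.47, -0.18, -0.03], [0.46, -0.04, 0.46, -0.17, -0.03], [-0.06, 0.01, -0.07, 0.02, 0.0], [0.28, -0.02, 0.28, -0.1, -0.02]] + [[-0.03, 0.04, 0.03, -0.00, -0.09], [0.14, -0.19, -0.12, 0.02, 0.45], [-0.25, 0.34, 0.21, -0.04, -0.78], [0.25, -0.33, -0.21, 0.04, 0.76], [0.13, -0.17, -0.11, 0.02, 0.40]] + [[0.20, 0.21, -0.17, 0.03, -0.03], [0.17, 0.17, -0.15, 0.03, -0.02], [0.27, 0.27, -0.23, 0.04, -0.04], [0.21, 0.22, -0.18, 0.03, -0.03], [-0.03, -0.03, 0.02, -0.00, 0.0]] + [[0.00, 0.0, 0.0, 0.00, 0.0],[0.01, 0.03, 0.10, 0.29, 0.02],[-0.01, -0.01, -0.04, -0.12, -0.01],[-0.01, -0.01, -0.04, -0.13, -0.01],[-0.02, -0.03, -0.1, -0.31, -0.02]] + [[-0.0,  0.0,  0.0,  -0.00,  0.0], [-0.0,  0.0,  0.00,  -0.00,  0.0], [0.00,  -0.00,  -0.0,  0.00,  -0.00], [0.00,  -0.0,  -0.00,  0.0,  -0.00], [-0.00,  0.0,  0.00,  -0.0,  0.00]]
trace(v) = -0.02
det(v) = 0.00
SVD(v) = [[-0.78, 0.07, -0.47, 0.01, 0.40],[0.41, -0.36, -0.4, 0.64, 0.38],[0.4, 0.62, -0.62, -0.26, -0.05],[-0.06, -0.61, -0.49, -0.28, -0.56],[0.24, -0.32, 0.06, -0.67, 0.62]] @ diag([1.6966811442786862, 1.4586106055303674, 0.7311358228224858, 0.4922071442652136, 0.0008554551284356765]) @ [[0.68,-0.06,0.68,-0.25,-0.04],  [-0.28,0.37,0.23,-0.05,-0.85],  [-0.6,-0.6,0.51,-0.09,0.08],  [0.05,0.08,0.31,0.94,0.06],  [-0.32,0.70,0.34,-0.19,0.51]]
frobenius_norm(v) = 2.40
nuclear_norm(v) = 4.38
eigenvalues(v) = [(0.61+0.69j), (0.61-0.69j), (-0.62+0.42j), (-0.62-0.42j), 0j]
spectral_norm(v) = 1.70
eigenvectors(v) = [[0.32-0.37j, 0.32+0.37j, 0.65+0.00j, (0.65-0j), -0.32+0.00j], [-0.09-0.38j, -0.09+0.38j, (-0.46+0j), (-0.46-0j), (0.7+0j)], [(-0.55+0j), (-0.55-0j), (-0.25-0.31j), -0.25+0.31j, 0.34+0.00j], [0.36-0.39j, (0.36+0.39j), -0.20-0.17j, (-0.2+0.17j), -0.19+0.00j], [0.13+0.12j, 0.13-0.12j, (-0.33-0.18j), -0.33+0.18j, (0.51+0j)]]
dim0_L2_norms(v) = [1.3, 0.7, 1.28, 0.64, 1.25]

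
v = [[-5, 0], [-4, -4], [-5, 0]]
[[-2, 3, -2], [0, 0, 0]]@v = [[8, -12], [0, 0]]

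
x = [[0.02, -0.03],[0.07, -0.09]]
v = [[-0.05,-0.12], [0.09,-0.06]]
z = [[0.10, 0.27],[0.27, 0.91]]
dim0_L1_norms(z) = [0.37, 1.18]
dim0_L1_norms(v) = [0.14, 0.18]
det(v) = 0.01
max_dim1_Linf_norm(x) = 0.09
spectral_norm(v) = 0.13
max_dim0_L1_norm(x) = 0.12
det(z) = 0.02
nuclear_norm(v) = 0.24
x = z @ v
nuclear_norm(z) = 1.01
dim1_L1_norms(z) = [0.37, 1.18]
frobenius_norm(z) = 0.99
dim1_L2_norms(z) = [0.29, 0.95]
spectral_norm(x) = 0.12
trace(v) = -0.11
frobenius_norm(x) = 0.12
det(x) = 0.00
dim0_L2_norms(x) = [0.07, 0.09]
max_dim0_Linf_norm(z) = 0.91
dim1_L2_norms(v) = [0.13, 0.11]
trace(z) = 1.01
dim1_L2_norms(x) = [0.04, 0.11]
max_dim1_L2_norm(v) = 0.13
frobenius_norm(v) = 0.17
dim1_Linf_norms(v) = [0.12, 0.09]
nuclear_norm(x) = 0.12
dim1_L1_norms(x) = [0.05, 0.16]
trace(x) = -0.07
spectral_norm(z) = 0.99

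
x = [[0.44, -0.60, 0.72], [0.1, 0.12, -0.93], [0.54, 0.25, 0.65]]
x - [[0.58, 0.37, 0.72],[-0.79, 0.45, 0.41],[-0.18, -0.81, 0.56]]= [[-0.14,-0.97,0.0], [0.89,-0.33,-1.34], [0.72,1.06,0.09]]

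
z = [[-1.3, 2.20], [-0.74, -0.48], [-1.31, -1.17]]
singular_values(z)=[2.6, 1.9]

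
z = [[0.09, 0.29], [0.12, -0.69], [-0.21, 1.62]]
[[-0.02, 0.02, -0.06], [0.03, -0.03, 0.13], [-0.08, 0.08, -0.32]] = z@ [[-0.01, 0.01, -0.04], [-0.05, 0.05, -0.20]]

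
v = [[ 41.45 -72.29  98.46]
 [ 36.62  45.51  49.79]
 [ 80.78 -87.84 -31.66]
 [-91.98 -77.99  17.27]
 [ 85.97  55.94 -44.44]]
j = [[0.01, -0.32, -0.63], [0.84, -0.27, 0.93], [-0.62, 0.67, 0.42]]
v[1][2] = 49.79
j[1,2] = 0.929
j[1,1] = -0.272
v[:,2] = [98.46, 49.79, -31.66, 17.27, -44.44]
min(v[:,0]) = -91.98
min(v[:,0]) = -91.98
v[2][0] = 80.78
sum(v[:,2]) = 89.42000000000002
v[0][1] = -72.29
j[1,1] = -0.272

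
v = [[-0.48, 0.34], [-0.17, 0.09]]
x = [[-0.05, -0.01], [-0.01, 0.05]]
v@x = [[0.02, 0.02], [0.01, 0.01]]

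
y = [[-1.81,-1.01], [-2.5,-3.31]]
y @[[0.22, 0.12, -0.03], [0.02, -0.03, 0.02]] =[[-0.42,-0.19,0.03], [-0.62,-0.20,0.01]]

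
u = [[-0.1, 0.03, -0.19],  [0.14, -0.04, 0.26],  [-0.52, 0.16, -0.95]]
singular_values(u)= [1.16, 0.01, 0.0]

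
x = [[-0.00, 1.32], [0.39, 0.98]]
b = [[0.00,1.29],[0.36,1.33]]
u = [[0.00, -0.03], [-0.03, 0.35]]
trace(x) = 0.98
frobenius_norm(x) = 1.69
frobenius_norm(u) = 0.35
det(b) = -0.46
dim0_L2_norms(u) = [0.03, 0.35]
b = u + x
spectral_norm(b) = 1.87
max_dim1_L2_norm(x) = 1.32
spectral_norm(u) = 0.35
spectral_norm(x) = 1.66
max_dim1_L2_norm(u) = 0.35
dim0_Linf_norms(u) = [0.03, 0.35]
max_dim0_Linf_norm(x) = 1.32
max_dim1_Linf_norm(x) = 1.32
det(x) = -0.51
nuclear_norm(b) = 2.12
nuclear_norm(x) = 1.97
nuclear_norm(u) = 0.36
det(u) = -0.00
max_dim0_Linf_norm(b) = 1.33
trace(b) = 1.33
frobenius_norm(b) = 1.89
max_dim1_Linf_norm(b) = 1.33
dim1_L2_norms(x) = [1.32, 1.05]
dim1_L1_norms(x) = [1.32, 1.37]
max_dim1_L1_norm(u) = 0.38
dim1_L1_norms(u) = [0.03, 0.38]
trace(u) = 0.35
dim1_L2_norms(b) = [1.29, 1.38]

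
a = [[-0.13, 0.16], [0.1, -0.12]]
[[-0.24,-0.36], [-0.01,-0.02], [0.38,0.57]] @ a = [[-0.0,0.00], [-0.0,0.00], [0.01,-0.01]]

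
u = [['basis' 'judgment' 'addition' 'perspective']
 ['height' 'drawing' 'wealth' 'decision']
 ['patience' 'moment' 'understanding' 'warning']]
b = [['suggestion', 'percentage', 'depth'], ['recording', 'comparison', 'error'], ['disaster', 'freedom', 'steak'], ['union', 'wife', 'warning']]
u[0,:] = ['basis', 'judgment', 'addition', 'perspective']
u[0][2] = 'addition'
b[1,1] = 'comparison'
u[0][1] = 'judgment'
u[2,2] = 'understanding'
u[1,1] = 'drawing'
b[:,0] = ['suggestion', 'recording', 'disaster', 'union']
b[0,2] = 'depth'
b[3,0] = 'union'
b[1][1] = 'comparison'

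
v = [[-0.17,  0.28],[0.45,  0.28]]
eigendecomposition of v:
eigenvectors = [[-0.82, -0.4], [0.57, -0.92]]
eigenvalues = [-0.37, 0.48]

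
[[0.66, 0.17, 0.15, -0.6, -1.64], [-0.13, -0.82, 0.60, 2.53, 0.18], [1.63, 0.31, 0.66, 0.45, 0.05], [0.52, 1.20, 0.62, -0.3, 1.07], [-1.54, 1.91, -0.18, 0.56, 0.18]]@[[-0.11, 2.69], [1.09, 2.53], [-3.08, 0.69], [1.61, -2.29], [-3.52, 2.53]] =[[4.46,-0.47], [0.71,-7.35], [-1.33,4.72], [-4.91,8.26], [3.07,-0.26]]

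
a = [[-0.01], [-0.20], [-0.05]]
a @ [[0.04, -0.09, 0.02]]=[[-0.00, 0.00, -0.0], [-0.01, 0.02, -0.0], [-0.0, 0.0, -0.0]]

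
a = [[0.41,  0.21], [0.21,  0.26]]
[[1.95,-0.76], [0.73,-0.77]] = a@[[5.66, -0.58], [-1.78, -2.50]]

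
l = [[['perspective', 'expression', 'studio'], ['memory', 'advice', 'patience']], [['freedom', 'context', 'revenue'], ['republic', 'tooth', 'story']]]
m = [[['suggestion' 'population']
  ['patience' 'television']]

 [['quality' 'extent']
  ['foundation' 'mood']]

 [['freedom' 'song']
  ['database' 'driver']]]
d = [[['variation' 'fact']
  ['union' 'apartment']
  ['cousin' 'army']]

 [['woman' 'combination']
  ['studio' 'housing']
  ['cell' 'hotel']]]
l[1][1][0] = 'republic'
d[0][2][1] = 'army'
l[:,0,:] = [['perspective', 'expression', 'studio'], ['freedom', 'context', 'revenue']]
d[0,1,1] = 'apartment'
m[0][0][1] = 'population'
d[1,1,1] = 'housing'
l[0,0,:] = ['perspective', 'expression', 'studio']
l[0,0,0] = 'perspective'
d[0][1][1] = 'apartment'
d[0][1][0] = 'union'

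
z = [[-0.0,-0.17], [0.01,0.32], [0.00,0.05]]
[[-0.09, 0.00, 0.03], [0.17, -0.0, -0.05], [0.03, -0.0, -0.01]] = z @ [[-0.33, -0.09, 0.24], [0.53, -0.01, -0.15]]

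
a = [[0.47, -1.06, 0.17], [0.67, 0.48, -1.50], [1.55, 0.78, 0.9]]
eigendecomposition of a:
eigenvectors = [[0.05+0.45j, 0.05-0.45j, -0.56+0.00j],  [(0.7+0j), 0.70-0.00j, 0.51+0.00j],  [(0.2-0.51j), (0.2+0.51j), (-0.65+0j)]]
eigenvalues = [(0.11+1.53j), (0.11-1.53j), (1.63+0j)]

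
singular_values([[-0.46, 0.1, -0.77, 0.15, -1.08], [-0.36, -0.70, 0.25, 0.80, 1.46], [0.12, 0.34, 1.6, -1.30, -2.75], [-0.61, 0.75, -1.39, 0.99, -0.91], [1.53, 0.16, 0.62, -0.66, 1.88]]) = [4.09, 3.14, 1.4, 0.51, 0.1]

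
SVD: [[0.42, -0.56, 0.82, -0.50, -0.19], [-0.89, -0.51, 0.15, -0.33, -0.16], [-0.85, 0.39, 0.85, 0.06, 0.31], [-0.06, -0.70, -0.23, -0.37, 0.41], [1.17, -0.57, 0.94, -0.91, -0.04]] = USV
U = [[-0.51, -0.25, -0.03, 0.31, -0.76], [0.05, -0.59, 0.54, 0.49, 0.35], [0.15, -0.76, -0.47, -0.42, -0.0], [-0.13, -0.07, 0.69, -0.68, -0.19], [-0.83, 0.00, -0.15, -0.13, 0.51]]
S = [2.2, 1.47, 1.14, 0.55, 0.17]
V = [[-0.61,0.40,-0.47,0.48,0.05], [0.73,0.13,-0.63,0.20,-0.08], [-0.27,-0.74,-0.56,-0.27,0.05], [-0.10,-0.07,0.02,0.05,-0.99], [-0.10,0.52,-0.25,-0.81,-0.07]]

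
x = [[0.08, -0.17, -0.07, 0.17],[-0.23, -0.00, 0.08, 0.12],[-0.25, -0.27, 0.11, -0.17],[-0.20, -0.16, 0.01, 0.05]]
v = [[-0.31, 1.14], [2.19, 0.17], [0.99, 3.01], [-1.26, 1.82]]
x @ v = [[-0.68, 0.16], [-0.0, 0.2], [-0.19, -0.31], [-0.34, -0.13]]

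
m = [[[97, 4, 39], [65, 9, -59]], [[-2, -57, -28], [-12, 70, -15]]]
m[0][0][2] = 39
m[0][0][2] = 39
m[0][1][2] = -59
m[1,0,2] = -28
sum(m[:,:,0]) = 148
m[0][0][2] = 39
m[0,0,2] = 39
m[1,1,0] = -12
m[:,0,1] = [4, -57]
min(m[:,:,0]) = -12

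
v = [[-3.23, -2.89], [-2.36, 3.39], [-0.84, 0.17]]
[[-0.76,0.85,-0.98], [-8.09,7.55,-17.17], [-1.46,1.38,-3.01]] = v @ [[1.46, -1.39, 2.98], [-1.37, 1.26, -2.99]]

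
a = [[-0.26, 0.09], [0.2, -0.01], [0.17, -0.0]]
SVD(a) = [[-0.72, -0.69],[0.53, -0.48],[0.44, -0.55]] @ diag([0.3759594728387884, 0.057917827849292634]) @ [[0.98, -0.19], [-0.19, -0.98]]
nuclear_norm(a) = 0.43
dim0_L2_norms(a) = [0.37, 0.09]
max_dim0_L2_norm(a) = 0.37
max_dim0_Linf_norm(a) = 0.26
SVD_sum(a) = [[-0.27, 0.05], [0.19, -0.04], [0.16, -0.03]] + [[0.01,0.04],[0.01,0.03],[0.01,0.03]]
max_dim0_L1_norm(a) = 0.63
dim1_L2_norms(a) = [0.28, 0.2, 0.17]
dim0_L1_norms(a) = [0.63, 0.1]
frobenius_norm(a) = 0.38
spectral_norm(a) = 0.38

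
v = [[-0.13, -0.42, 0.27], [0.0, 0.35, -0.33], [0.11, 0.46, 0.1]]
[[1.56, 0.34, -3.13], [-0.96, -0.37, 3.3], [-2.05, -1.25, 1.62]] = v@[[-2.1,  2.78,  -1.81], [-3.73,  -2.94,  4.99], [-1.05,  -1.99,  -4.72]]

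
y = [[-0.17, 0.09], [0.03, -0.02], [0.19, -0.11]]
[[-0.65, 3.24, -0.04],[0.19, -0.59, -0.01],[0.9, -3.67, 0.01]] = y @ [[-6.33,-16.51,2.25], [-19.13,4.85,3.82]]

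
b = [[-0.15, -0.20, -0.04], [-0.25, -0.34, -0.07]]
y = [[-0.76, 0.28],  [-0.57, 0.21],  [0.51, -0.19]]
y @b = [[0.04, 0.06, 0.01],[0.03, 0.04, 0.01],[-0.03, -0.04, -0.01]]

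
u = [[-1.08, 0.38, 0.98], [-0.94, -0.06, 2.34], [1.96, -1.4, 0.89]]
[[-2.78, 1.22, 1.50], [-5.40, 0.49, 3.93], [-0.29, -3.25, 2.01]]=u @ [[0.79, -0.3, -0.45], [0.05, 1.99, -1.13], [-1.99, 0.14, 1.47]]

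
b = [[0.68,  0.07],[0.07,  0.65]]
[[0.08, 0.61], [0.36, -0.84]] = b @ [[0.06, 1.04], [0.54, -1.41]]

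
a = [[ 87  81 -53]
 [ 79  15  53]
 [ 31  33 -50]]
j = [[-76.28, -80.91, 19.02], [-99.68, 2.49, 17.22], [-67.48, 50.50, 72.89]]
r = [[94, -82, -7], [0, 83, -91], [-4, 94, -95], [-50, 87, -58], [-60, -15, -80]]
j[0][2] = 19.02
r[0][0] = 94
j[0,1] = -80.91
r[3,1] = 87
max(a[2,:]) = 33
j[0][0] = -76.28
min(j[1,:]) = -99.68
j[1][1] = 2.49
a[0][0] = 87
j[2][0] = -67.48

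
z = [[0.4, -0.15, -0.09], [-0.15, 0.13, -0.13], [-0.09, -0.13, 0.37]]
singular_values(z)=[0.48, 0.42, 0.0]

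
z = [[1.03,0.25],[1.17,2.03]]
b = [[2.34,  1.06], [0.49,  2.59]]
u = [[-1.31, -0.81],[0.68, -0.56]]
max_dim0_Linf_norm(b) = 2.59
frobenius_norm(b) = 3.68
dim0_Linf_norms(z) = [1.17, 2.03]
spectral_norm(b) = 3.27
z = b + u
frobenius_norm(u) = 1.77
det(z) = 1.80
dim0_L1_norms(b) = [2.83, 3.65]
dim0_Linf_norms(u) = [1.31, 0.81]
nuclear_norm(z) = 3.20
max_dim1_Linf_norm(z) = 2.03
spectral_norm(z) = 2.47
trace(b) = 4.93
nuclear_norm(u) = 2.39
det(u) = 1.28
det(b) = 5.54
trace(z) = 3.06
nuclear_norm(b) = 4.96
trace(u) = -1.87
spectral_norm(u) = 1.58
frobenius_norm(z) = 2.57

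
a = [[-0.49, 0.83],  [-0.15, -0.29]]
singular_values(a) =[0.98, 0.27]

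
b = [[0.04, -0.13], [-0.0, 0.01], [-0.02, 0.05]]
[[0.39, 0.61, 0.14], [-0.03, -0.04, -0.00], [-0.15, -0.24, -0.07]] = b @ [[1.15, 0.72, 2.79],[-2.62, -4.5, -0.23]]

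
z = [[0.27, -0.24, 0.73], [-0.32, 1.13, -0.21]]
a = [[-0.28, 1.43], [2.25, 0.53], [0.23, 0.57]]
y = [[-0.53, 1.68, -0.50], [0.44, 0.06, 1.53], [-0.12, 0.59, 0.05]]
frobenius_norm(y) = 2.50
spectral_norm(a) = 2.34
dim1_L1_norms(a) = [1.71, 2.78, 0.8]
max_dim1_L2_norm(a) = 2.31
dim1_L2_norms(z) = [0.81, 1.19]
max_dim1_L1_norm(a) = 2.78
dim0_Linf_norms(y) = [0.53, 1.68, 1.53]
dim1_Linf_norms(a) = [1.43, 2.25, 0.57]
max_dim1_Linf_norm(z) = 1.13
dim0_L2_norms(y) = [0.7, 1.78, 1.61]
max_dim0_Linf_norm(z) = 1.13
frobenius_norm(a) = 2.80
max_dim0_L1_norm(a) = 2.76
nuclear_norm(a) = 3.88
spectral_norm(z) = 1.30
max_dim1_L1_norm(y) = 2.71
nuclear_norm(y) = 3.49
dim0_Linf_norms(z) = [0.32, 1.13, 0.73]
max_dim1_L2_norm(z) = 1.19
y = a @ z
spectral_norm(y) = 2.03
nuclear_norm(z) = 1.93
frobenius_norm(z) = 1.44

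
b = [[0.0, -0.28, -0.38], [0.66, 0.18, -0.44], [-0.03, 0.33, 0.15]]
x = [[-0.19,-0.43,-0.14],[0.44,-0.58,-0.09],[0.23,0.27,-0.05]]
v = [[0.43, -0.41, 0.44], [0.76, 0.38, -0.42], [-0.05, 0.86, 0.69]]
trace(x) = -0.82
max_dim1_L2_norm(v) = 1.1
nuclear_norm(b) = 1.52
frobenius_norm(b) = 1.01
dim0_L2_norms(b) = [0.66, 0.47, 0.6]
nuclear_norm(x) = 1.42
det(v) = 0.77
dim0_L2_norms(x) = [0.53, 0.77, 0.17]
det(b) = -0.06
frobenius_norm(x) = 0.95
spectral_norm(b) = 0.84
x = b @ v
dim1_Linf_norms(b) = [0.38, 0.66, 0.33]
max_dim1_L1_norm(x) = 1.11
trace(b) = 0.33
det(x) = -0.05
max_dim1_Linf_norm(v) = 0.86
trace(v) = 1.50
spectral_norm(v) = 1.11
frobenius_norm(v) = 1.63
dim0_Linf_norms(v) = [0.76, 0.86, 0.69]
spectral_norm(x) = 0.80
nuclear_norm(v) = 2.79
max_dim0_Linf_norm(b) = 0.66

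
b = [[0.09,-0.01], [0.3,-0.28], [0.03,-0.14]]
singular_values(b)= [0.43, 0.1]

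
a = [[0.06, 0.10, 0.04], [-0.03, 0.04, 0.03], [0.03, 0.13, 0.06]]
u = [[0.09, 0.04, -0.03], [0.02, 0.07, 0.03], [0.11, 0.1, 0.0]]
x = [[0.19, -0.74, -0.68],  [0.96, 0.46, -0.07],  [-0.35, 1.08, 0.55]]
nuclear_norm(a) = 0.25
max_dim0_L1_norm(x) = 2.28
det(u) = 0.00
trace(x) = 1.20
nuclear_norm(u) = 0.25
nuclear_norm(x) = 2.89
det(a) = -0.00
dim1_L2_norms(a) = [0.12, 0.06, 0.15]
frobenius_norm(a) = 0.20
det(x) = -0.38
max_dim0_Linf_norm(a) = 0.13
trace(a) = 0.16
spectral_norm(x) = 1.61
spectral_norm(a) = 0.19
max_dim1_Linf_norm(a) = 0.13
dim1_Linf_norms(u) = [0.09, 0.07, 0.11]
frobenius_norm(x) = 1.94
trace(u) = 0.16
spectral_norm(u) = 0.19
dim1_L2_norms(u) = [0.1, 0.08, 0.15]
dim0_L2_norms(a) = [0.07, 0.17, 0.08]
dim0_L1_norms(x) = [1.5, 2.28, 1.3]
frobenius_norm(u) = 0.20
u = a @ x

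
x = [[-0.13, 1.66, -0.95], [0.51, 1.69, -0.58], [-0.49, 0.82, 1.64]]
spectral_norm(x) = 2.62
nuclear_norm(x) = 5.03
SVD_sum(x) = [[0.18, 1.71, -0.77],[0.18, 1.65, -0.74],[0.00, 0.02, -0.01]] + [[0.02, -0.04, -0.09], [-0.02, 0.03, 0.07], [-0.46, 0.80, 1.66]] + [[-0.34,-0.00,-0.09], [0.35,0.00,0.09], [-0.03,-0.0,-0.01]]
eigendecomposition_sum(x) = [[(-0.54+0j), 0.43+0.00j, -0.12-0.00j], [0.08-0.00j, -0.06-0.00j, 0.02+0.00j], [-0.15+0.00j, 0.12+0.00j, (-0.03-0j)]] + [[0.21-0.19j, 0.62+0.27j, -0.42+0.84j], [(0.21-0.3j), (0.88+0.18j), -0.30+1.21j], [-0.17-0.24j, 0.35-0.62j, 0.84+0.53j]] + [[(0.21+0.19j), 0.62-0.27j, -0.42-0.84j], [(0.21+0.3j), (0.88-0.18j), (-0.3-1.21j)], [-0.17+0.24j, (0.35+0.62j), (0.84-0.53j)]]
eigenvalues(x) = [(-0.64+0j), (1.92+0.52j), (1.92-0.52j)]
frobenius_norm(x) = 3.28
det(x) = -2.52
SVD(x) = [[0.72, 0.05, -0.69], [0.70, -0.04, 0.72], [0.01, -1.00, -0.07]] @ diag([2.6184170312540043, 1.9018267210317261, 0.5066037639108839]) @ [[0.10, 0.91, -0.41], [0.24, -0.42, -0.87], [0.97, 0.01, 0.26]]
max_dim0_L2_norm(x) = 2.51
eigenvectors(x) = [[(0.96+0j), -0.50-0.11j, (-0.5+0.11j)], [-0.15+0.00j, -0.68+0.00j, (-0.68-0j)], [(0.26+0j), -0.17+0.51j, -0.17-0.51j]]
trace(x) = 3.20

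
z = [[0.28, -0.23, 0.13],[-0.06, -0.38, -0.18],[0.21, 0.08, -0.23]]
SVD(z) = [[-0.58,0.69,-0.42],[-0.81,-0.53,0.26],[-0.04,0.49,0.87]] @ diag([0.4630122760701278, 0.34614098626809303, 0.31273958789016737]) @ [[-0.27, 0.95, 0.17], [0.95, 0.23, 0.21], [0.15, 0.22, -0.96]]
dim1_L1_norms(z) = [0.64, 0.62, 0.52]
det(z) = 0.05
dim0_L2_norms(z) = [0.36, 0.45, 0.32]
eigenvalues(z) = [(0.36+0j), (-0.35+0.14j), (-0.35-0.14j)]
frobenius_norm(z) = 0.66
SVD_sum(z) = [[0.07, -0.26, -0.05], [0.1, -0.36, -0.06], [0.01, -0.02, -0.0]] + [[0.23, 0.06, 0.05], [-0.17, -0.04, -0.04], [0.16, 0.04, 0.04]] + [[-0.02, -0.03, 0.13], [0.01, 0.02, -0.08], [0.04, 0.06, -0.26]]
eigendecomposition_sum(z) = [[(0.31+0j), (-0.09+0j), 0.10+0.00j], [-0.05-0.00j, (0.01-0j), -0.02+0.00j], [(0.1+0j), (-0.03+0j), 0.03+0.00j]] + [[(-0.02+0.02j), (-0.07-0.06j), 0.02-0.09j], [(-0+0.06j), (-0.2-0.01j), -0.08-0.18j], [0.05-0.01j, 0.05+0.17j, (-0.13+0.13j)]] + [[(-0.02-0.02j),(-0.07+0.06j),(0.02+0.09j)], [-0.00-0.06j,(-0.2+0.01j),(-0.08+0.18j)], [(0.05+0.01j),0.05-0.17j,-0.13-0.13j]]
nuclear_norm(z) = 1.12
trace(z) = -0.33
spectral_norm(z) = 0.46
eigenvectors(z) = [[0.94+0.00j, -0.26-0.18j, -0.26+0.18j], [-0.15+0.00j, (-0.7+0j), -0.70-0.00j], [(0.31+0j), (0.22+0.6j), (0.22-0.6j)]]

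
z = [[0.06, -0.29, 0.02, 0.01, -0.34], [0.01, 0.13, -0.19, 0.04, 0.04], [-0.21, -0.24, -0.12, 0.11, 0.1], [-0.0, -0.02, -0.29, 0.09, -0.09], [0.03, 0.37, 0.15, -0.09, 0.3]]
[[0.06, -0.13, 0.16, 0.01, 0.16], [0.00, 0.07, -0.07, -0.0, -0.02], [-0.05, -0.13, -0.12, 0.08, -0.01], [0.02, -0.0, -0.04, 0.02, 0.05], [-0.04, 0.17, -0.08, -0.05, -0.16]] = z @ [[0.26, 0.15, 0.22, -0.05, 0.41], [-0.06, 0.38, -0.05, -0.16, -0.31], [-0.06, -0.13, 0.22, -0.05, -0.09], [-0.06, -0.27, -0.16, 0.14, 0.02], [-0.09, 0.07, -0.39, 0.1, -0.15]]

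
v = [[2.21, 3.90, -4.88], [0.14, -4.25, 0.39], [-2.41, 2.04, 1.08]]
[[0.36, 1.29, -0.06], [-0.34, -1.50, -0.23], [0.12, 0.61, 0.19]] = v@[[0.02,0.08,-0.00],[0.08,0.36,0.06],[-0.0,0.06,0.06]]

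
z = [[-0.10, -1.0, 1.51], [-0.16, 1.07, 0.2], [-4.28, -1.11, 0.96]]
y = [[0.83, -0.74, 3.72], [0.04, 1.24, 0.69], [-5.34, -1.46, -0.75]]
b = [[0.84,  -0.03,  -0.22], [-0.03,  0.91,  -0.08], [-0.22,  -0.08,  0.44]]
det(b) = 0.29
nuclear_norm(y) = 10.70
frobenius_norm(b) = 1.36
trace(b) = 2.19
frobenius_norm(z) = 5.00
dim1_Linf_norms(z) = [1.51, 1.07, 4.28]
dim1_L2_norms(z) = [1.81, 1.1, 4.52]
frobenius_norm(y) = 6.95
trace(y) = 1.32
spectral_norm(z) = 4.58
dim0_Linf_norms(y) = [5.34, 1.46, 3.72]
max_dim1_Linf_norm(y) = 5.34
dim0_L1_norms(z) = [4.54, 3.18, 2.67]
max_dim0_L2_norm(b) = 0.91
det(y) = 27.18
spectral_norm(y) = 5.79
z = y @ b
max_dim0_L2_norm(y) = 5.4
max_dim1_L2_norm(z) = 4.52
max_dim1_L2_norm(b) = 0.91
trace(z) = 1.93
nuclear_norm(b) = 2.19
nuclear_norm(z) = 7.30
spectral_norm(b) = 0.94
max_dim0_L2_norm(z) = 4.28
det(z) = 7.76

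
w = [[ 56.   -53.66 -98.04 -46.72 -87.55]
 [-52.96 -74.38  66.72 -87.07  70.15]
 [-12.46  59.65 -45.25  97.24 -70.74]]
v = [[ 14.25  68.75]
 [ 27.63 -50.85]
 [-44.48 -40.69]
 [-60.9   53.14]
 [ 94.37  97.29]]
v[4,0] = 94.37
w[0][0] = 56.0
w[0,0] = 56.0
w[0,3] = -46.72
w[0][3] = -46.72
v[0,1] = 68.75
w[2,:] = [-12.46, 59.65, -45.25, 97.24, -70.74]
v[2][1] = -40.69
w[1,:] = [-52.96, -74.38, 66.72, -87.07, 70.15]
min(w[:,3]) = -87.07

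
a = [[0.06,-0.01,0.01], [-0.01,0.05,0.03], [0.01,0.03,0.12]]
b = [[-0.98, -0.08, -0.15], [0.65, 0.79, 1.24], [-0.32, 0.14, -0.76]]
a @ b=[[-0.07,-0.01,-0.03], [0.03,0.04,0.04], [-0.03,0.04,-0.06]]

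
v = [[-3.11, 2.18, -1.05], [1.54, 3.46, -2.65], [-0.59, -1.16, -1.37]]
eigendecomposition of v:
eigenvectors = [[0.29, 0.97, 0.01],[0.93, -0.14, 0.44],[-0.21, 0.18, 0.90]]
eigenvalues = [4.55, -3.63, -1.94]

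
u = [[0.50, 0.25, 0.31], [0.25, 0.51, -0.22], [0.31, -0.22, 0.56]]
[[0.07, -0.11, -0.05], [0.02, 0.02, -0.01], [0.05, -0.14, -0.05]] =u @[[0.17, -0.20, -0.03],[-0.05, 0.09, -0.03],[-0.02, -0.11, -0.08]]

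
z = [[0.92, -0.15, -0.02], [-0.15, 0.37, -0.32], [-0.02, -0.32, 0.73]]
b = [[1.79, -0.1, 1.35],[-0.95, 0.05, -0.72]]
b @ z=[[1.63, -0.74, 0.98], [-0.87, 0.39, -0.52]]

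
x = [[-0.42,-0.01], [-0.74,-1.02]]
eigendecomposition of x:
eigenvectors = [[0.64, 0.02], [-0.77, 1.0]]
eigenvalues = [-0.41, -1.03]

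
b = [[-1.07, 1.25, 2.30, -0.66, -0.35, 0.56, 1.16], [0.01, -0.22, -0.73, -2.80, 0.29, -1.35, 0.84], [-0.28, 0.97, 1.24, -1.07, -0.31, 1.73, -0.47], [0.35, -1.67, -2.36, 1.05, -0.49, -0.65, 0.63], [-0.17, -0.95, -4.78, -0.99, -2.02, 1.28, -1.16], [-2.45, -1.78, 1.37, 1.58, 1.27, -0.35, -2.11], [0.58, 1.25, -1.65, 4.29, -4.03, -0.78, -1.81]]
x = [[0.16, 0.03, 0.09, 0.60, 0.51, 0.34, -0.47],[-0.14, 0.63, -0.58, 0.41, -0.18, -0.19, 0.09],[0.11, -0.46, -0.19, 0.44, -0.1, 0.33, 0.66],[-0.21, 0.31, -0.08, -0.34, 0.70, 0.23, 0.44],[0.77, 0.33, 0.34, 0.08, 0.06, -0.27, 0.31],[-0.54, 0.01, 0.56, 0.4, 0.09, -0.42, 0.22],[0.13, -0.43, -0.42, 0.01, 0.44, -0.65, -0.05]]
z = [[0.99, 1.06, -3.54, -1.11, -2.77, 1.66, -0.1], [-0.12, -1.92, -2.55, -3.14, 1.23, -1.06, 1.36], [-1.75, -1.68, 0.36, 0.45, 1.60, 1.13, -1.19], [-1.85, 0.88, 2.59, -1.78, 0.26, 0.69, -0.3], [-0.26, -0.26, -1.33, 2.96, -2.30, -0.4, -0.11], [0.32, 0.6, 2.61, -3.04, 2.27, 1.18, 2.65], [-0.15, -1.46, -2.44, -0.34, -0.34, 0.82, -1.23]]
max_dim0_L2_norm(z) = 6.36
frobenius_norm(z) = 11.57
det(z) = -699.98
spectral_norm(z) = 7.81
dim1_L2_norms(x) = [1.0, 1.0, 1.0, 1.0, 1.0, 1.0, 1.0]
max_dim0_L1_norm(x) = 2.43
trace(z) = -4.70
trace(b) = -3.18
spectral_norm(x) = 1.01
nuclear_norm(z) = 25.37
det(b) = 704.07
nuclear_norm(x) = 6.99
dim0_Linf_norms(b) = [2.45, 1.78, 4.78, 4.29, 4.03, 1.73, 2.11]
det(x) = -0.99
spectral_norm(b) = 7.80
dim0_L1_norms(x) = [2.06, 2.2, 2.26, 2.28, 2.08, 2.43, 2.24]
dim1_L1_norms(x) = [2.2, 2.22, 2.29, 2.31, 2.16, 2.24, 2.13]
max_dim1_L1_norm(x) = 2.31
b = x @ z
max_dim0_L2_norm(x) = 1.0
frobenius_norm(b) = 11.56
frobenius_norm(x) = 2.64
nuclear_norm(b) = 25.37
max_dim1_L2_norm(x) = 1.0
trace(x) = -0.15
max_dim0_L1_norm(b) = 14.43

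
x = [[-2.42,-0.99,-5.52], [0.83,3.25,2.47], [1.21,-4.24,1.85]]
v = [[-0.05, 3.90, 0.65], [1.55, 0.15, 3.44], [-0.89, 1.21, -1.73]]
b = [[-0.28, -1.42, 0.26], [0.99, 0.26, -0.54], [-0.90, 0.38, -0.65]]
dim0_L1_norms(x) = [4.46, 8.48, 9.84]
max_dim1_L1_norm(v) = 5.14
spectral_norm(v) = 4.30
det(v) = 0.04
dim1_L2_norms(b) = [1.47, 1.16, 1.17]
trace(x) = 2.68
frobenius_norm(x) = 8.80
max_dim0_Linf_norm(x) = 5.52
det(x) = -0.20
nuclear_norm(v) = 8.38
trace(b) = -0.67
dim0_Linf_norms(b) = [0.99, 1.42, 0.65]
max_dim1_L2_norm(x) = 6.11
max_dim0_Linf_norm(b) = 1.42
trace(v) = -1.63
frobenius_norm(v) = 5.93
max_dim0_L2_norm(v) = 4.09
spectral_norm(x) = 7.01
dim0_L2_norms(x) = [2.83, 5.43, 6.32]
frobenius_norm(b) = 2.21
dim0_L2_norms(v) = [1.79, 4.09, 3.9]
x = b @ v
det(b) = -1.46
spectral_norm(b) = 1.63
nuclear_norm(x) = 12.34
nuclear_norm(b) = 3.63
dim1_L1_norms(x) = [8.93, 6.55, 7.3]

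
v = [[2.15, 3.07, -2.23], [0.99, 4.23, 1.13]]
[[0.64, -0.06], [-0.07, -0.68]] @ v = [[1.32, 1.71, -1.5], [-0.82, -3.09, -0.61]]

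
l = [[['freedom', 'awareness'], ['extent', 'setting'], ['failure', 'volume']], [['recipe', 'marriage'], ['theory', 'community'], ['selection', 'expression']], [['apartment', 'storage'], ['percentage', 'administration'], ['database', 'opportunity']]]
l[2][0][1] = 'storage'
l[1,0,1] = 'marriage'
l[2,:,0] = ['apartment', 'percentage', 'database']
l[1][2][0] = 'selection'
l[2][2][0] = 'database'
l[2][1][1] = 'administration'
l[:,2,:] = [['failure', 'volume'], ['selection', 'expression'], ['database', 'opportunity']]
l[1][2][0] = 'selection'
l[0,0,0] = 'freedom'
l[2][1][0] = 'percentage'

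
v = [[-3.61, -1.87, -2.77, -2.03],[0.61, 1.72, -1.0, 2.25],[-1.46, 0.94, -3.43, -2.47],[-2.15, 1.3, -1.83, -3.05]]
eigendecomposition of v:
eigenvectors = [[0.61+0.00j, (0.7+0j), (0.7-0j), -0.43+0.00j], [(-0.11+0j), 0.04-0.31j, 0.04+0.31j, 0.83+0.00j], [0.56+0.00j, (-0.38-0.32j), (-0.38+0.32j), (0.1+0j)], [(0.55+0j), (-0.26+0.31j), (-0.26-0.31j), 0.35+0.00j]]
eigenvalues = [(-7.61+0j), (-1.49+1.17j), (-1.49-1.17j), (2.22+0j)]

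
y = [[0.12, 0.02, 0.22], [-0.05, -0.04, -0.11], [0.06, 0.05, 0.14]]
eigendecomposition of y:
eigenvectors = [[-0.84, 0.68, -0.89],  [0.34, 0.57, -0.1],  [-0.42, -0.46, 0.45]]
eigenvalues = [0.22, -0.01, 0.01]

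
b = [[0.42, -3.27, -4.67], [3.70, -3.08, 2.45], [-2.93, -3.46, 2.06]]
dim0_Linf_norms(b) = [3.7, 3.46, 4.67]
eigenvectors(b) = [[0.67+0.00j, 0.01-0.58j, 0.01+0.58j], [0.08+0.00j, (-0.69+0j), -0.69-0.00j], [(-0.74+0j), -0.08-0.42j, (-0.08+0.42j)]]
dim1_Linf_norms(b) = [4.67, 3.7, 3.46]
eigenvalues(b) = [(5.13+0j), (-2.86+4.61j), (-2.86-4.61j)]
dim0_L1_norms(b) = [7.05, 9.81, 9.18]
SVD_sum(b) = [[0.91, -4.36, -1.83], [0.48, -2.31, -0.97], [0.34, -1.63, -0.68]] + [[-0.60, 1.06, -2.83], [0.79, -1.39, 3.71], [0.49, -0.86, 2.30]] + [[0.12, 0.03, -0.01], [2.43, 0.62, -0.28], [-3.76, -0.97, 0.44]]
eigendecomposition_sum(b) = [[(2.03+0j), (0.37+0j), -2.79+0.00j], [0.25+0.00j, 0.05+0.00j, -0.35+0.00j], [-2.22+0.00j, (-0.4-0j), 3.06-0.00j]] + [[-0.80+1.43j, (-1.82-1.36j), (-0.94+1.16j)], [1.72+0.91j, (-1.56+2.2j), (1.4+1.08j)], [-0.36+1.16j, -1.53-0.70j, -0.50+0.98j]] + [[-0.80-1.43j,  -1.82+1.36j,  (-0.94-1.16j)],[1.72-0.91j,  -1.56-2.20j,  1.40-1.08j],[-0.36-1.16j,  -1.53+0.70j,  (-0.5-0.98j)]]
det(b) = 151.22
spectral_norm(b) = 5.74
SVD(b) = [[0.84, -0.54, -0.03], [0.45, 0.71, -0.54], [0.31, 0.44, 0.84]] @ diag([5.740117491140646, 5.662092408616299, 4.652844371370152]) @ [[0.19, -0.91, -0.38], [0.20, -0.34, 0.92], [-0.96, -0.25, 0.11]]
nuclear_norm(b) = 16.06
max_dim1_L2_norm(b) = 5.72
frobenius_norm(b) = 9.31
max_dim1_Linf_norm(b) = 4.67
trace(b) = -0.60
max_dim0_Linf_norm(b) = 4.67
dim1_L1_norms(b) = [8.36, 9.23, 8.45]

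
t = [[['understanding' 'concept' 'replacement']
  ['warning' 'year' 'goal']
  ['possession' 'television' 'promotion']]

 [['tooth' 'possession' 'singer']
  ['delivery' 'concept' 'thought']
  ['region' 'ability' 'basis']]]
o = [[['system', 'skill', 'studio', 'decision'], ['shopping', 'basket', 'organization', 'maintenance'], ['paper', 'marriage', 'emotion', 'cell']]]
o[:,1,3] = ['maintenance']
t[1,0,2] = 'singer'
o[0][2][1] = 'marriage'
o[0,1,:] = ['shopping', 'basket', 'organization', 'maintenance']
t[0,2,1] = 'television'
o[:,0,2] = ['studio']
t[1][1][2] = 'thought'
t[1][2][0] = 'region'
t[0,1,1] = 'year'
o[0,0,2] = 'studio'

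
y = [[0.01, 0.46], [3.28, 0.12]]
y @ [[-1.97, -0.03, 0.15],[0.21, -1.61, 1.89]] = [[0.08, -0.74, 0.87], [-6.44, -0.29, 0.72]]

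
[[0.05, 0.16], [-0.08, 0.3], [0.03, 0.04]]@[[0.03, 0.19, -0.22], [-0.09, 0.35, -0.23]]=[[-0.01,  0.07,  -0.05], [-0.03,  0.09,  -0.05], [-0.00,  0.02,  -0.02]]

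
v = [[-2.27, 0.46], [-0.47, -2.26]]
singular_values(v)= [2.32, 2.31]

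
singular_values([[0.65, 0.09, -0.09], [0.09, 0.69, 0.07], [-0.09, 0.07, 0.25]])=[0.76, 0.61, 0.21]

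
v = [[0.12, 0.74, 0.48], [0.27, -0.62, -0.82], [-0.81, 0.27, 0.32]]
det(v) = 0.22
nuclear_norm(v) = 2.42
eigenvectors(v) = [[-0.34+0.00j, (-0.37+0.31j), (-0.37-0.31j)], [-0.62+0.00j, 0.37-0.49j, (0.37+0.49j)], [(0.71+0j), -0.62+0.00j, (-0.62-0j)]]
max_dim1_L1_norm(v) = 1.71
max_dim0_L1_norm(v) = 1.63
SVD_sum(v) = [[-0.26, 0.50, 0.52], [0.36, -0.69, -0.71], [-0.23, 0.44, 0.45]] + [[0.40, 0.15, 0.06],[-0.07, -0.03, -0.01],[-0.57, -0.22, -0.08]] + [[-0.02, 0.09, -0.09], [-0.02, 0.09, -0.10], [-0.01, 0.05, -0.05]]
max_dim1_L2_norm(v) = 1.06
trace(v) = -0.18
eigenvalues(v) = [(0.47+0j), (-0.32+0.61j), (-0.32-0.61j)]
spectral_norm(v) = 1.46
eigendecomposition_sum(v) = [[(0.18-0j), (0.11+0j), -0.04+0.00j], [(0.33-0j), 0.21+0.00j, -0.07+0.00j], [(-0.38+0j), (-0.24-0j), (0.08+0j)]] + [[(-0.03+0.23j), 0.31+0.07j, 0.26+0.17j],  [(-0.03-0.29j), -0.41+0.00j, -0.37-0.14j],  [-0.22+0.20j, 0.25+0.33j, (0.12+0.38j)]] + [[(-0.03-0.23j), (0.31-0.07j), 0.26-0.17j], [(-0.03+0.29j), -0.41-0.00j, -0.37+0.14j], [-0.22-0.20j, (0.25-0.33j), 0.12-0.38j]]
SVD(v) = [[0.52, 0.58, 0.63], [-0.72, -0.10, 0.69], [0.46, -0.81, 0.36]] @ diag([1.4632682059041515, 0.7557933250511886, 0.20278709869741585]) @ [[-0.34, 0.65, 0.67], [0.93, 0.35, 0.13], [-0.15, 0.67, -0.73]]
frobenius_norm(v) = 1.66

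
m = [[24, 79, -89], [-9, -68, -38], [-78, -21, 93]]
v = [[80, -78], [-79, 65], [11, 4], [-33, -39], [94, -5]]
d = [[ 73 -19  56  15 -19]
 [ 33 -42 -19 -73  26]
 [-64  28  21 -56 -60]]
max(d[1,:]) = 33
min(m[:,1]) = -68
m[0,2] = -89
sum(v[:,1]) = -53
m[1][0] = -9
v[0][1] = -78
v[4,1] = -5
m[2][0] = -78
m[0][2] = -89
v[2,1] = 4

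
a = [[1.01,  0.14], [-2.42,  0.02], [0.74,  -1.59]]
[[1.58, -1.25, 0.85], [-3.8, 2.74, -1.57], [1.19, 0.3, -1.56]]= a @ [[1.57, -1.14, 0.66], [-0.02, -0.72, 1.29]]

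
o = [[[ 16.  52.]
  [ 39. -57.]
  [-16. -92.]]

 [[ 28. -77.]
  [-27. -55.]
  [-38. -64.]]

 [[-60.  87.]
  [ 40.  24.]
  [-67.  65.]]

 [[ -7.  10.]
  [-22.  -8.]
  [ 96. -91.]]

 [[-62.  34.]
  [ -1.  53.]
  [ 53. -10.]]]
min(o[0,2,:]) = -92.0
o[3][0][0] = -7.0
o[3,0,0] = -7.0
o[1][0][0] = 28.0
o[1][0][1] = -77.0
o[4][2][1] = -10.0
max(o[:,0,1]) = 87.0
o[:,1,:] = [[39.0, -57.0], [-27.0, -55.0], [40.0, 24.0], [-22.0, -8.0], [-1.0, 53.0]]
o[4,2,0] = 53.0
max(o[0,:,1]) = 52.0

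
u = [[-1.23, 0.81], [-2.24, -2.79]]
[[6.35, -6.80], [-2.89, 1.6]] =u @ [[-2.93, 3.37], [3.39, -3.28]]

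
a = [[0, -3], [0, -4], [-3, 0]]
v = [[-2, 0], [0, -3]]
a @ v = [[0, 9], [0, 12], [6, 0]]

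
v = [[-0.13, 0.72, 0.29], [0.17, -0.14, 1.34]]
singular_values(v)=[1.38, 0.75]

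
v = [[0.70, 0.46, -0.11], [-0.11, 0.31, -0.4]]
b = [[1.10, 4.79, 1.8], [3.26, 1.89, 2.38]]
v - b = [[-0.40, -4.33, -1.91], [-3.37, -1.58, -2.78]]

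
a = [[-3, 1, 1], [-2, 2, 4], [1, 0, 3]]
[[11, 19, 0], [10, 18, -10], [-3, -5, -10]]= a@[[-3, -5, -1], [2, 4, 0], [0, 0, -3]]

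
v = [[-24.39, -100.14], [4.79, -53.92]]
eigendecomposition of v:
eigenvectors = [[(0.98+0j), 0.98-0.00j], [0.14-0.16j, (0.14+0.16j)]]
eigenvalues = [(-39.16+16.18j), (-39.16-16.18j)]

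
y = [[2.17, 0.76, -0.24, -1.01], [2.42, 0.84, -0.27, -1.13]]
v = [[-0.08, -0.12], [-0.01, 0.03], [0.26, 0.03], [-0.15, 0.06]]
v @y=[[-0.46,-0.16,0.05,0.22], [0.05,0.02,-0.01,-0.02], [0.64,0.22,-0.07,-0.3], [-0.18,-0.06,0.02,0.08]]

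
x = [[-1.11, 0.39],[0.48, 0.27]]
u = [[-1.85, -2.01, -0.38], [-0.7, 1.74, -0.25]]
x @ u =[[1.78,2.91,0.32], [-1.08,-0.49,-0.25]]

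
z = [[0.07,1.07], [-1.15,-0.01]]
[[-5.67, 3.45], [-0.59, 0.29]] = z @ [[0.56,-0.28], [-5.34,3.24]]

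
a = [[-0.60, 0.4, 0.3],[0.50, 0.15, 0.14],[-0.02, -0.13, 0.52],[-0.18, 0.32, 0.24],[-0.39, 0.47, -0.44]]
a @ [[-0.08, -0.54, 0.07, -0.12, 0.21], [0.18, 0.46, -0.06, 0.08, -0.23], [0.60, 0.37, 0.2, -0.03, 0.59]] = [[0.30, 0.62, -0.01, 0.10, -0.04], [0.07, -0.15, 0.05, -0.05, 0.15], [0.29, 0.14, 0.11, -0.02, 0.33], [0.22, 0.33, 0.02, 0.04, 0.03], [-0.15, 0.26, -0.14, 0.1, -0.45]]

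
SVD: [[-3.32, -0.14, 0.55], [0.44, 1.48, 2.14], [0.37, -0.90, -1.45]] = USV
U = [[-0.95, 0.27, 0.16], [-0.15, -0.84, 0.52], [0.28, 0.47, 0.84]]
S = [3.44, 3.09, 0.0]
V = [[0.93, -0.10, -0.36], [-0.35, -0.55, -0.76], [-0.13, 0.83, -0.55]]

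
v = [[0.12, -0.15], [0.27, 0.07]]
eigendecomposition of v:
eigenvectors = [[(0.07+0.59j), 0.07-0.59j], [(0.8+0j), 0.80-0.00j]]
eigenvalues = [(0.1+0.2j), (0.1-0.2j)]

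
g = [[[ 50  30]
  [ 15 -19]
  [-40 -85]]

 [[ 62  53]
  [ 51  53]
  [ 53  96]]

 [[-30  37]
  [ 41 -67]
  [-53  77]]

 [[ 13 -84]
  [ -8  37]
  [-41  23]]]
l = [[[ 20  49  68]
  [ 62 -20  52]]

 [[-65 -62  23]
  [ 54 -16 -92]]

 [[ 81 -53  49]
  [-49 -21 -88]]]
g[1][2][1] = 96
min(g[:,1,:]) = -67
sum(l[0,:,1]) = 29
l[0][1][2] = 52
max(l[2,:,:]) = 81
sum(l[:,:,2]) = 12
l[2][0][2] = 49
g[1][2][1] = 96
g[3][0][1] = -84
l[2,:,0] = [81, -49]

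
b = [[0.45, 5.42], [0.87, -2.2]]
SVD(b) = [[-0.93, 0.37], [0.37, 0.93]] @ diag([5.8501868059579785, 0.9752509089435359]) @ [[-0.02, -1.0], [1.00, -0.02]]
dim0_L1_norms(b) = [1.32, 7.62]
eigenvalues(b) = [1.67, -3.42]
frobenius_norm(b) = 5.93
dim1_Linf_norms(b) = [5.42, 2.2]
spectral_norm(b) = 5.85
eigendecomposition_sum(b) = [[1.27, 1.78], [0.29, 0.40]] + [[-0.82, 3.64], [0.58, -2.60]]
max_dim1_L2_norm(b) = 5.44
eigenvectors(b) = [[0.98, -0.81], [0.22, 0.58]]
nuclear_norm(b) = 6.83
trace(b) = -1.75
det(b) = -5.71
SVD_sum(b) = [[0.09,5.43], [-0.03,-2.19]] + [[0.36, -0.01], [0.9, -0.01]]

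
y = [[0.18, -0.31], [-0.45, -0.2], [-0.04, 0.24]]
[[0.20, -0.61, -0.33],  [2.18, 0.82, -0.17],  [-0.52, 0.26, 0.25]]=y @ [[-3.62, -2.14, -0.08], [-2.75, 0.72, 1.01]]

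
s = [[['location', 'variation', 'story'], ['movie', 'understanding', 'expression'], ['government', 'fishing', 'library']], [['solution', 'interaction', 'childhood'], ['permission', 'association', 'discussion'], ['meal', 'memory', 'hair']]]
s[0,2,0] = 'government'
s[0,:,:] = [['location', 'variation', 'story'], ['movie', 'understanding', 'expression'], ['government', 'fishing', 'library']]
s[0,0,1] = 'variation'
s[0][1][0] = 'movie'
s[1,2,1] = 'memory'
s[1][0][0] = 'solution'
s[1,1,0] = 'permission'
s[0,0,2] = 'story'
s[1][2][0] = 'meal'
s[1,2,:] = ['meal', 'memory', 'hair']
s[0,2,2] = 'library'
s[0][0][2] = 'story'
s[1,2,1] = 'memory'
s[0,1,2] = 'expression'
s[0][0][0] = 'location'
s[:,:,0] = [['location', 'movie', 'government'], ['solution', 'permission', 'meal']]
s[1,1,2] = 'discussion'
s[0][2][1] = 'fishing'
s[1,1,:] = ['permission', 'association', 'discussion']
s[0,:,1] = ['variation', 'understanding', 'fishing']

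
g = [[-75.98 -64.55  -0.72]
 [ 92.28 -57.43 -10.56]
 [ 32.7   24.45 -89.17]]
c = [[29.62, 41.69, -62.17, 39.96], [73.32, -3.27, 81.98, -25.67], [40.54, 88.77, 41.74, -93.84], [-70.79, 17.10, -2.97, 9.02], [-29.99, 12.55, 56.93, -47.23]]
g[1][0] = 92.28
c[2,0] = 40.54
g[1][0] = 92.28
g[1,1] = -57.43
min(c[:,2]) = -62.17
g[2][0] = 32.7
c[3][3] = 9.02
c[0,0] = 29.62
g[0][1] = -64.55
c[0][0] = 29.62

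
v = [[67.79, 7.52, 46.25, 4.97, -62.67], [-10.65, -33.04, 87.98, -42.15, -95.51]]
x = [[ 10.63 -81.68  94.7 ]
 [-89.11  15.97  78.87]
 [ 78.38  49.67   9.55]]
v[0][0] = 67.79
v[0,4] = -62.67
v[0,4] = -62.67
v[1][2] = 87.98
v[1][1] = -33.04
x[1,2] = 78.87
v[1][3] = -42.15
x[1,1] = 15.97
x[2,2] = 9.55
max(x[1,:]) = 78.87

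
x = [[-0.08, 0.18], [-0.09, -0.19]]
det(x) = 0.031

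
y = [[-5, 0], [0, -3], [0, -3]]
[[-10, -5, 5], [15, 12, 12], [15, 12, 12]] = y @ [[2, 1, -1], [-5, -4, -4]]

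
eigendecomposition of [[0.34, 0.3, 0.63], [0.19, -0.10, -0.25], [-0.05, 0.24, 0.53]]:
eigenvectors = [[0.02, -0.58, 0.96],[-0.91, -0.69, 0.21],[0.42, 0.44, 0.20]]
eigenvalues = [0.01, 0.22, 0.54]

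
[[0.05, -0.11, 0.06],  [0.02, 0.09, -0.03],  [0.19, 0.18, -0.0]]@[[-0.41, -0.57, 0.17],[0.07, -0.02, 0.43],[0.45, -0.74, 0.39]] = [[-0.00,  -0.07,  -0.02], [-0.02,  0.01,  0.03], [-0.07,  -0.11,  0.11]]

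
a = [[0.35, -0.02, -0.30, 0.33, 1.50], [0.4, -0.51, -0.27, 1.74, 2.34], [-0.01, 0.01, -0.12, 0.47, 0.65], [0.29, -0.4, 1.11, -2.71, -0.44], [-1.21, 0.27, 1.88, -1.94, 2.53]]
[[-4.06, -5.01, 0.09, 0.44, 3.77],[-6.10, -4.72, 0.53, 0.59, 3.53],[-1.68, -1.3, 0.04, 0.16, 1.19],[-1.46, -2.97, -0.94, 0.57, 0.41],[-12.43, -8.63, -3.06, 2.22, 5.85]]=a @ [[-0.30, -1.14, -1.47, 0.54, -0.83],  [-0.77, -0.29, -2.67, 0.74, -0.2],  [-2.25, 1.27, -2.62, 1.05, -2.57],  [0.21, 2.07, -0.48, 0.11, -1.68],  [-3.14, -3.28, -0.05, 0.36, 2.56]]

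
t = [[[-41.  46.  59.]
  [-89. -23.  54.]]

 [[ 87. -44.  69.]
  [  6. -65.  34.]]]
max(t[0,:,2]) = 59.0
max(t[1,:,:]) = 87.0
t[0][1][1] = -23.0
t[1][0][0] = 87.0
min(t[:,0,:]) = -44.0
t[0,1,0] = -89.0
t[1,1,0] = 6.0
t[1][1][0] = 6.0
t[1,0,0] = 87.0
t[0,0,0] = -41.0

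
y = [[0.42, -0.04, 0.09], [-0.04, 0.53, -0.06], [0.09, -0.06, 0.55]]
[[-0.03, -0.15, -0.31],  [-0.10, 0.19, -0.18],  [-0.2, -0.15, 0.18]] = y @ [[-0.0, -0.29, -0.86], [-0.23, 0.31, -0.35], [-0.39, -0.19, 0.43]]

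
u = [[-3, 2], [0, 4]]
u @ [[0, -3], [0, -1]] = [[0, 7], [0, -4]]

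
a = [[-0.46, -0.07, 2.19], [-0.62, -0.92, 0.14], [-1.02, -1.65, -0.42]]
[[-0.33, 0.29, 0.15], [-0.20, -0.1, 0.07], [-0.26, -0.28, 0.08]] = a@[[0.14, 0.02, -0.08], [0.1, 0.12, -0.01], [-0.12, 0.14, 0.05]]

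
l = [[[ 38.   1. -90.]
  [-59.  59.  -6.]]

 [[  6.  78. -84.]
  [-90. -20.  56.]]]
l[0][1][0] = -59.0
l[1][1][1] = -20.0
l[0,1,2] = -6.0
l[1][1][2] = 56.0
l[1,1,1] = -20.0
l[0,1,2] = -6.0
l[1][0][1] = 78.0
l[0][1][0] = -59.0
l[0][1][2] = -6.0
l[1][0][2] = -84.0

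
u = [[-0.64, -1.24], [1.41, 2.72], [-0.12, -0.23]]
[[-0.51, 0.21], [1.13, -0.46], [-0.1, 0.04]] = u @ [[0.28,0.23], [0.27,-0.29]]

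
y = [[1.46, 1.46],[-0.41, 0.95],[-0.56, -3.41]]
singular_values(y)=[3.96, 1.26]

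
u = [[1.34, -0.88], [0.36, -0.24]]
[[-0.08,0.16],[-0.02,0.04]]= u@[[-0.07,0.13], [-0.01,0.02]]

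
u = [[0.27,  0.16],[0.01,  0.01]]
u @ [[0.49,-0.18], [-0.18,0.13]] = [[0.1, -0.03], [0.0, -0.00]]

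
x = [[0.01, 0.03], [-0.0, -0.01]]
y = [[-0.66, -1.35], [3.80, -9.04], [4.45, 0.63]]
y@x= [[-0.01, -0.01],[0.04, 0.20],[0.04, 0.13]]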